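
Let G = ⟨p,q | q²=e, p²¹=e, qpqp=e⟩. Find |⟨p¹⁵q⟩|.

|⟨p¹⁵q⟩| equals the order of p¹⁵q. Compute successive powers until reaching e:
  (p¹⁵q)¹ = p¹⁵q, (p¹⁵q)² = e.
The smallest positive k with (p¹⁵q)ᵏ = e is 2, so |⟨p¹⁵q⟩| = 2.

Answer: 2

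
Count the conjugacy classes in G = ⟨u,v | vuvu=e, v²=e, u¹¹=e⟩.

The conjugacy classes (representative and size) are:
  [e] (size 1), [u¹⁰] (size 2), [u²] (size 2), [u³] (size 2), [u⁷] (size 2), [u⁶] (size 2), [u²v] (size 11).
Class equation: 1 + 2 + 2 + 2 + 2 + 2 + 11 = 22 = |G|. So G has 7 conjugacy classes.

Answer: 7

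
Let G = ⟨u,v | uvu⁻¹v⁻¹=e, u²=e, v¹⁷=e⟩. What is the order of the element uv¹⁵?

Compute successive powers until reaching e:
  (uv¹⁵)¹ = uv¹⁵, (uv¹⁵)² = v¹³, (uv¹⁵)³ = uv¹¹, (uv¹⁵)⁴ = v⁹, (uv¹⁵)⁵ = uv⁷, (uv¹⁵)⁶ = v⁵, (uv¹⁵)⁷ = uv³, (uv¹⁵)⁸ = v, (uv¹⁵)⁹ = uv¹⁶, (uv¹⁵)¹⁰ = v¹⁴, (uv¹⁵)¹¹ = uv¹², (uv¹⁵)¹² = v¹⁰, (uv¹⁵)¹³ = uv⁸, (uv¹⁵)¹⁴ = v⁶, (uv¹⁵)¹⁵ = uv⁴, (uv¹⁵)¹⁶ = v², (uv¹⁵)¹⁷ = u, (uv¹⁵)¹⁸ = v¹⁵, (uv¹⁵)¹⁹ = uv¹³, (uv¹⁵)²⁰ = v¹¹, (uv¹⁵)²¹ = uv⁹, (uv¹⁵)²² = v⁷, (uv¹⁵)²³ = uv⁵, (uv¹⁵)²⁴ = v³, (uv¹⁵)²⁵ = uv, (uv¹⁵)²⁶ = v¹⁶, (uv¹⁵)²⁷ = uv¹⁴, (uv¹⁵)²⁸ = v¹², (uv¹⁵)²⁹ = uv¹⁰, (uv¹⁵)³⁰ = v⁸, (uv¹⁵)³¹ = uv⁶, (uv¹⁵)³² = v⁴, (uv¹⁵)³³ = uv², (uv¹⁵)³⁴ = e.
The smallest positive k with (uv¹⁵)ᵏ = e is 34.

Answer: 34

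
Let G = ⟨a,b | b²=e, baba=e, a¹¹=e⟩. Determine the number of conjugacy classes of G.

The conjugacy classes (representative and size) are:
  [e] (size 1), [a¹⁰] (size 2), [a²] (size 2), [a³] (size 2), [a⁷] (size 2), [a⁶] (size 2), [a²b] (size 11).
Class equation: 1 + 2 + 2 + 2 + 2 + 2 + 11 = 22 = |G|. So G has 7 conjugacy classes.

Answer: 7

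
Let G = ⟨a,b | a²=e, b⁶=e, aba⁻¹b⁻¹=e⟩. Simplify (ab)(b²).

Compute (ab) · (b²) by multiplying left to right and reducing via the relations at each step:
  (ab) · b² = ab³

Answer: ab³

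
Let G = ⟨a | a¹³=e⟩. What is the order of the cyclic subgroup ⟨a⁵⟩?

|⟨a⁵⟩| equals the order of a⁵. Compute successive powers until reaching e:
  (a⁵)¹ = a⁵, (a⁵)² = a¹⁰, (a⁵)³ = a², (a⁵)⁴ = a⁷, (a⁵)⁵ = a¹², (a⁵)⁶ = a⁴, (a⁵)⁷ = a⁹, (a⁵)⁸ = a, (a⁵)⁹ = a⁶, (a⁵)¹⁰ = a¹¹, (a⁵)¹¹ = a³, (a⁵)¹² = a⁸, (a⁵)¹³ = e.
The smallest positive k with (a⁵)ᵏ = e is 13, so |⟨a⁵⟩| = 13.

Answer: 13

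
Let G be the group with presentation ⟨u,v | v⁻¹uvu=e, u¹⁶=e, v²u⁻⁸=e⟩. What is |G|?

Enumerate words in the generators, reducing via the relations: the distinct elements are
  {e, u, v, uv, u², u³, u⁴, u⁵, u⁶, u⁷, u⁸, u⁹, u²v, u³v, u¹², u¹³, u¹¹, u¹⁰, u¹⁴, u¹⁵, u⁴v, u⁵v, u⁶v, u⁷v, v⁻¹, uv⁻¹, u²v⁻¹, u³v⁻¹, u⁴v⁻¹, u⁵v⁻¹, u⁶v⁻¹, u⁷v⁻¹}.
No further products give new elements, so |G| = 32.

Answer: 32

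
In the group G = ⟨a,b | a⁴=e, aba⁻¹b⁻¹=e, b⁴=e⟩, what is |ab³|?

Compute successive powers until reaching e:
  (ab³)¹ = ab³, (ab³)² = a²b², (ab³)³ = a³b, (ab³)⁴ = e.
The smallest positive k with (ab³)ᵏ = e is 4.

Answer: 4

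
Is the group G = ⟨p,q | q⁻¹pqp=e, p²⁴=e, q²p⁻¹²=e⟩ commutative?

p·q = pq but q·p = p¹¹q⁻¹, so p·q ≠ q·p and G is not abelian.

Answer: No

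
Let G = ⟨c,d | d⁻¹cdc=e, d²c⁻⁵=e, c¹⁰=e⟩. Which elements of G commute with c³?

⟨c³⟩ ⊆ C_G(c³) since powers of c³ commute with c³; so |C_G(c³)| ≥ |⟨c³⟩| = 10.
By orbit–stabilizer, |C_G(c³)| = |G| / |conj. class of c³| = 20 / 2 = 10.
The 10 elements commuting with c³ are {e, c, c², c³, c⁴, c⁵, c⁶, c⁷, c⁸, c⁹}.

Answer: {e, c, c², c³, c⁴, c⁵, c⁶, c⁷, c⁸, c⁹}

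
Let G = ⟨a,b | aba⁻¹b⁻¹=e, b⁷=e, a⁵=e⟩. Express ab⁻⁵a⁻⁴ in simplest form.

Multiply left to right, reducing at each step:
  a · b⁻⁵ = ab²
  (ab²) · a⁻⁴ = a²b²

Answer: a²b²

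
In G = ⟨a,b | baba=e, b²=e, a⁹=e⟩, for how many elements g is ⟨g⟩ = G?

⟨g⟩ = G would require ord(g) = |G| = 18, but the maximum element order in G is 9 < 18. So G is not cyclic and no single element generates it: the count is 0.

Answer: 0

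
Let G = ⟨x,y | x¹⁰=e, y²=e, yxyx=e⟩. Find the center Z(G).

An element z ∈ Z(G) iff z commutes with every generator.
For example x⁵ is central: (x⁵)·x = x⁶ = x·(x⁵); (x⁵)·y = x⁵y = y·(x⁵).
Whereas x ∉ Z(G) since x·y = xy ≠ x⁹y = y·x.
Checking each of the 20 elements this way gives Z(G) = {e, x⁵}, of order 2.

Answer: {e, x⁵}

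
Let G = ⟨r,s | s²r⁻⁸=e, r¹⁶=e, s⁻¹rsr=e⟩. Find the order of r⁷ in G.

Compute successive powers until reaching e:
  (r⁷)¹ = r⁷, (r⁷)² = r¹⁴, (r⁷)³ = r⁵, (r⁷)⁴ = r¹², (r⁷)⁵ = r³, (r⁷)⁶ = r¹⁰, (r⁷)⁷ = r, (r⁷)⁸ = r⁸, (r⁷)⁹ = r¹⁵, (r⁷)¹⁰ = r⁶, (r⁷)¹¹ = r¹³, (r⁷)¹² = r⁴, (r⁷)¹³ = r¹¹, (r⁷)¹⁴ = r², (r⁷)¹⁵ = r⁹, (r⁷)¹⁶ = e.
The smallest positive k with (r⁷)ᵏ = e is 16.

Answer: 16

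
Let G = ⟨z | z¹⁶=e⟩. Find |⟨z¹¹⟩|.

|⟨z¹¹⟩| equals the order of z¹¹. Compute successive powers until reaching e:
  (z¹¹)¹ = z¹¹, (z¹¹)² = z⁶, (z¹¹)³ = z, (z¹¹)⁴ = z¹², (z¹¹)⁵ = z⁷, (z¹¹)⁶ = z², (z¹¹)⁷ = z¹³, (z¹¹)⁸ = z⁸, (z¹¹)⁹ = z³, (z¹¹)¹⁰ = z¹⁴, (z¹¹)¹¹ = z⁹, (z¹¹)¹² = z⁴, (z¹¹)¹³ = z¹⁵, (z¹¹)¹⁴ = z¹⁰, (z¹¹)¹⁵ = z⁵, (z¹¹)¹⁶ = e.
The smallest positive k with (z¹¹)ᵏ = e is 16, so |⟨z¹¹⟩| = 16.

Answer: 16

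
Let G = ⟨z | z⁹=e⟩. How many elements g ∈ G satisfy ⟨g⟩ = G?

G is cyclic of order 9. An element generates G iff its order is 9, and a cyclic group of order 9 has exactly φ(9) = 6 such elements.

Answer: 6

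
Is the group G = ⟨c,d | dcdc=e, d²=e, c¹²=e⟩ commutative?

c·d = cd but d·c = c¹¹d, so c·d ≠ d·c and G is not abelian.

Answer: No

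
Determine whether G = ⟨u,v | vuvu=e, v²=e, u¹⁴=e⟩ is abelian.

u·v = uv but v·u = u¹³v, so u·v ≠ v·u and G is not abelian.

Answer: No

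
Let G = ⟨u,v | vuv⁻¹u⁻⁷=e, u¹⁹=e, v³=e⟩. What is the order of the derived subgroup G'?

G' = [G, G] is generated by all commutators. The generator-pair commutators are: [u, v] = u¹³.
The subgroup they normally generate is {e, u, u², u³, u⁴, u⁵, u⁶, u⁷, u⁸, u⁹, u¹⁰, u¹¹, u¹², u¹³, u¹⁴, u¹⁵, u¹⁶, u¹⁷, u¹⁸}, of order 19.
Check: |G/G'| = 57/19 = 3 is the order of the abelianisation.

Answer: 19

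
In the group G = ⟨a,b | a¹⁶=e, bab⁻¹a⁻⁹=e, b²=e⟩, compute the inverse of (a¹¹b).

The order of (a¹¹b) is 16 (smallest k with (a¹¹b)ᵏ = e), so (a¹¹b)⁻¹ = (a¹¹b)¹⁵ = a¹³b.
Check: (a¹¹b) · (a¹³b) → (a¹¹b) · a¹³ = b;   b · b = e, giving e as required.

Answer: a¹³b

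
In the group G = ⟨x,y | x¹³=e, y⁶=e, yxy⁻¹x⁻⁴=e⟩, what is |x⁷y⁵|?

Compute successive powers until reaching e:
  (x⁷y⁵)¹ = x⁷y⁵, (x⁷y⁵)² = x¹²y⁴, (x⁷y⁵)³ = x¹⁰y³, (x⁷y⁵)⁴ = x³y², (x⁷y⁵)⁵ = x¹¹y, (x⁷y⁵)⁶ = e.
The smallest positive k with (x⁷y⁵)ᵏ = e is 6.

Answer: 6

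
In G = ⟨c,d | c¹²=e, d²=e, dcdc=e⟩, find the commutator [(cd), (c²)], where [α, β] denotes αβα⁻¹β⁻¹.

[(cd), (c²)] = (cd)·(c²)·(cd)⁻¹·(c²)⁻¹.
  (cd) · (c²) = c¹¹d
  (c¹¹d) · (cd) = c¹⁰
  (c¹⁰) · (c¹⁰) = c⁸

Answer: c⁸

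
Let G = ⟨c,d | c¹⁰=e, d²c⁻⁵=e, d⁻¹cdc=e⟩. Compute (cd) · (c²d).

Compute (cd) · (c²d) by multiplying left to right and reducing via the relations at each step:
  (cd) · c² = c⁴d⁻¹
  (c⁴d⁻¹) · d = c⁴

Answer: c⁴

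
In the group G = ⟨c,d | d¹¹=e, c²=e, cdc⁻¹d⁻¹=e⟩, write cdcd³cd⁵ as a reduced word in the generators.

Multiply left to right, reducing at each step:
  c · d = cd
  (cd) · c = d
  d · d³ = d⁴
  (d⁴) · c = cd⁴
  (cd⁴) · d⁵ = cd⁹

Answer: cd⁹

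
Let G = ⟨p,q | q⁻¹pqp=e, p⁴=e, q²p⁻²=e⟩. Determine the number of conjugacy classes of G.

The conjugacy classes (representative and size) are:
  [e] (size 1), [p³] (size 2), [p²] (size 1), [q⁻¹] (size 2), [pq⁻¹] (size 2).
Class equation: 1 + 2 + 1 + 2 + 2 = 8 = |G|. So G has 5 conjugacy classes.

Answer: 5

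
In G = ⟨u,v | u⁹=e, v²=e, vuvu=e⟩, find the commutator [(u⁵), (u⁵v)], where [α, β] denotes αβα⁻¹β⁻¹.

[(u⁵), (u⁵v)] = (u⁵)·(u⁵v)·(u⁵)⁻¹·(u⁵v)⁻¹.
  (u⁵) · (u⁵v) = uv
  (uv) · (u⁴) = u⁶v
  (u⁶v) · (u⁵v) = u

Answer: u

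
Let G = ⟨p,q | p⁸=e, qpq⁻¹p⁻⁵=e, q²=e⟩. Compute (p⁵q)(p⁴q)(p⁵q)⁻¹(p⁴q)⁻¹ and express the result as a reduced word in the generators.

[(p⁵q), (p⁴q)] = (p⁵q)·(p⁴q)·(p⁵q)⁻¹·(p⁴q)⁻¹.
  (p⁵q) · (p⁴q) = p
  p · (p⁷q) = q
  q · (p⁴q) = p⁴

Answer: p⁴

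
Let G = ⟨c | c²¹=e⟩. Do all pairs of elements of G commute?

G has a single generator, so G is cyclic and hence abelian.

Answer: Yes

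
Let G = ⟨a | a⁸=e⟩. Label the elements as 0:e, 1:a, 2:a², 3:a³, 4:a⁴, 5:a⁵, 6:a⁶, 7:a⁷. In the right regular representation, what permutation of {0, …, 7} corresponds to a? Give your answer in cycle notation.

(0 1 2 3 4 5 6 7)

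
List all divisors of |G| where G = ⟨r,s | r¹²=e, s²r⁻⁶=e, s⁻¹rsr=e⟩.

|G| = 24 = 2³ · 3. By Lagrange's theorem the order of any subgroup divides 24; the divisors of 24 are 1, 2, 3, 4, 6, 8, 12, 24.

Answer: 1, 2, 3, 4, 6, 8, 12, 24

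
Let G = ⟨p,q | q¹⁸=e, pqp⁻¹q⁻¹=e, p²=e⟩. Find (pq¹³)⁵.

Compute successive powers of (pq¹³), reducing at each step:
  (pq¹³)²: (pq¹³) · p = q¹³;   (q¹³) · q¹³ = q⁸
  (pq¹³)³: (q⁸) · p = pq⁸;   (pq⁸) · q¹³ = pq³
  (pq¹³)⁴: (pq³) · p = q³;   (q³) · q¹³ = q¹⁶
  (pq¹³)⁵: (q¹⁶) · p = pq¹⁶;   (pq¹⁶) · q¹³ = pq¹¹

Answer: pq¹¹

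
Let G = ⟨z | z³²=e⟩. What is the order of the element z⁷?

Compute successive powers until reaching e:
  (z⁷)¹ = z⁷, (z⁷)² = z¹⁴, (z⁷)³ = z²¹, (z⁷)⁴ = z²⁸, (z⁷)⁵ = z³, (z⁷)⁶ = z¹⁰, (z⁷)⁷ = z¹⁷, (z⁷)⁸ = z²⁴, (z⁷)⁹ = z³¹, (z⁷)¹⁰ = z⁶, (z⁷)¹¹ = z¹³, (z⁷)¹² = z²⁰, (z⁷)¹³ = z²⁷, (z⁷)¹⁴ = z², (z⁷)¹⁵ = z⁹, (z⁷)¹⁶ = z¹⁶, (z⁷)¹⁷ = z²³, (z⁷)¹⁸ = z³⁰, (z⁷)¹⁹ = z⁵, (z⁷)²⁰ = z¹², (z⁷)²¹ = z¹⁹, (z⁷)²² = z²⁶, (z⁷)²³ = z, (z⁷)²⁴ = z⁸, (z⁷)²⁵ = z¹⁵, (z⁷)²⁶ = z²², (z⁷)²⁷ = z²⁹, (z⁷)²⁸ = z⁴, (z⁷)²⁹ = z¹¹, (z⁷)³⁰ = z¹⁸, (z⁷)³¹ = z²⁵, (z⁷)³² = e.
The smallest positive k with (z⁷)ᵏ = e is 32.

Answer: 32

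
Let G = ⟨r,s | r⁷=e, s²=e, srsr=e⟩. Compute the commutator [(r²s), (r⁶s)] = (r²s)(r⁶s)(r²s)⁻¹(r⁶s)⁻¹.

[(r²s), (r⁶s)] = (r²s)·(r⁶s)·(r²s)⁻¹·(r⁶s)⁻¹.
  (r²s) · (r⁶s) = r³
  (r³) · (r²s) = r⁵s
  (r⁵s) · (r⁶s) = r⁶

Answer: r⁶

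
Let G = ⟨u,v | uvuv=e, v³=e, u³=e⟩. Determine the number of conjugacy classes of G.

The conjugacy classes (representative and size) are:
  [e] (size 1), [vu²] (size 4), [v²u] (size 4), [u²v²] (size 3).
Class equation: 1 + 4 + 4 + 3 = 12 = |G|. So G has 4 conjugacy classes.

Answer: 4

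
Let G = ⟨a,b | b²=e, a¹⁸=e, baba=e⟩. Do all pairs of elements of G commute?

a·b = ab but b·a = a¹⁷b, so a·b ≠ b·a and G is not abelian.

Answer: No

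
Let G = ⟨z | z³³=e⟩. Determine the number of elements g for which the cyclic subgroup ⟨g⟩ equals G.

G is cyclic of order 33. An element generates G iff its order is 33, and a cyclic group of order 33 has exactly φ(33) = 20 such elements.

Answer: 20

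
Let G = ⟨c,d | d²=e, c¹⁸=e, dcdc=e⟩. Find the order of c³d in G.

Compute successive powers until reaching e:
  (c³d)¹ = c³d, (c³d)² = e.
The smallest positive k with (c³d)ᵏ = e is 2.

Answer: 2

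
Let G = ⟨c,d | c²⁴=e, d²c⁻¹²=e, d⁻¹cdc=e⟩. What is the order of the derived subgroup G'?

G' = [G, G] is generated by all commutators. The generator-pair commutators are: [c, d] = c².
The subgroup they normally generate is {e, c², c⁴, c⁶, c⁸, c¹⁰, c¹², c¹⁴, c¹⁶, c¹⁸, c²⁰, c²²}, of order 12.
Check: |G/G'| = 48/12 = 4 is the order of the abelianisation.

Answer: 12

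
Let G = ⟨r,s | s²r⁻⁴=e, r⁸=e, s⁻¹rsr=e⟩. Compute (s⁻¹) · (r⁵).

Compute (s⁻¹) · (r⁵) by multiplying left to right and reducing via the relations at each step:
  (s⁻¹) · r⁵ = r³s⁻¹

Answer: r³s⁻¹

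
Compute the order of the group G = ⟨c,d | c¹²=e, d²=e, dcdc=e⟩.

Enumerate words in the generators, reducing via the relations: the distinct elements are
  {c, d, e, cd, c², c³, c⁴, c⁵, c⁶, c⁷, c⁸, c⁹, c²d, c³d, c¹¹, c¹⁰, c⁴d, c⁵d, c⁶d, c⁷d, c⁸d, c⁹d, c¹¹d, c¹⁰d}.
No further products give new elements, so |G| = 24.

Answer: 24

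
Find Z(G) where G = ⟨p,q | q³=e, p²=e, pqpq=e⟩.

An element z ∈ Z(G) iff z commutes with every generator.
For example e is central: e·p = p = p·e; e·q = q = q·e.
Whereas p ∉ Z(G) since p·q = pq ≠ pq² = q·p.
Checking each of the 6 elements this way gives Z(G) = {e}, of order 1.

Answer: {e}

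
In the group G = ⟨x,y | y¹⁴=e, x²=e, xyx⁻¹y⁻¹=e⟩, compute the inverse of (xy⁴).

The order of (xy⁴) is 14 (smallest k with (xy⁴)ᵏ = e), so (xy⁴)⁻¹ = (xy⁴)¹³ = xy¹⁰.
Check: (xy⁴) · (xy¹⁰) → (xy⁴) · x = y⁴;   (y⁴) · y¹⁰ = e, giving e as required.

Answer: xy¹⁰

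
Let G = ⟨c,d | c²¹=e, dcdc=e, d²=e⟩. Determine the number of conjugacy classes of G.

The conjugacy classes (representative and size) are:
  [e] (size 1), [c²⁰] (size 2), [c²] (size 2), [c³] (size 2), [c¹⁷] (size 2), [c⁵] (size 2), [c⁶] (size 2), [c⁷] (size 2), [c⁸] (size 2), [c⁹] (size 2), [c¹⁰] (size 2), [d] (size 21).
Class equation: 1 + 2 + 2 + 2 + 2 + 2 + 2 + 2 + 2 + 2 + 2 + 21 = 42 = |G|. So G has 12 conjugacy classes.

Answer: 12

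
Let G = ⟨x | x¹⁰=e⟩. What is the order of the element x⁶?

Compute successive powers until reaching e:
  (x⁶)¹ = x⁶, (x⁶)² = x², (x⁶)³ = x⁸, (x⁶)⁴ = x⁴, (x⁶)⁵ = e.
The smallest positive k with (x⁶)ᵏ = e is 5.

Answer: 5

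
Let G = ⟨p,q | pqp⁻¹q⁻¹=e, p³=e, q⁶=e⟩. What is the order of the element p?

Compute successive powers until reaching e:
  p¹ = p, p² = p², p³ = e.
The smallest positive k with pᵏ = e is 3.

Answer: 3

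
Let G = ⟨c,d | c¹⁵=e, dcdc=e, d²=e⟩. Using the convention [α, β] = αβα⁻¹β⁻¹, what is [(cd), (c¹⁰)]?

[(cd), (c¹⁰)] = (cd)·(c¹⁰)·(cd)⁻¹·(c¹⁰)⁻¹.
  (cd) · (c¹⁰) = c⁶d
  (c⁶d) · (cd) = c⁵
  (c⁵) · (c⁵) = c¹⁰

Answer: c¹⁰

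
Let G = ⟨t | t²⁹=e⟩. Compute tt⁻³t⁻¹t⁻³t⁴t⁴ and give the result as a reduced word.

Multiply left to right, reducing at each step:
  t · t⁻³ = t²⁷
  (t²⁷) · t⁻¹ = t²⁶
  (t²⁶) · t⁻³ = t²³
  (t²³) · t⁴ = t²⁷
  (t²⁷) · t⁴ = t²

Answer: t²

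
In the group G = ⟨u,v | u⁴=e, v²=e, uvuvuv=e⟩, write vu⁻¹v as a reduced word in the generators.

Multiply left to right, reducing at each step:
  v · u⁻¹ = vu³
  (vu³) · v = uvu

Answer: uvu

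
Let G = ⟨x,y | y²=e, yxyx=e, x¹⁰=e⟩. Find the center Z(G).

An element z ∈ Z(G) iff z commutes with every generator.
For example x⁵ is central: (x⁵)·x = x⁶ = x·(x⁵); (x⁵)·y = x⁵y = y·(x⁵).
Whereas x ∉ Z(G) since x·y = xy ≠ x⁹y = y·x.
Checking each of the 20 elements this way gives Z(G) = {e, x⁵}, of order 2.

Answer: {e, x⁵}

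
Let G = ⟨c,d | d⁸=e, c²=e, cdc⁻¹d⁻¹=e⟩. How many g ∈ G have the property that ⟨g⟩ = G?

⟨g⟩ = G would require ord(g) = |G| = 16, but the maximum element order in G is 8 < 16. So G is not cyclic and no single element generates it: the count is 0.

Answer: 0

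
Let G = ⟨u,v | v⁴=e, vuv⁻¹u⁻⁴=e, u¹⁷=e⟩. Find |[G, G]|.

G' = [G, G] is generated by all commutators. The generator-pair commutators are: [u, v] = u¹⁴.
The subgroup they normally generate is {e, u, u², u³, u⁴, u⁵, u⁶, u⁷, u⁸, u⁹, u¹⁰, u¹¹, u¹², u¹³, u¹⁴, u¹⁵, u¹⁶}, of order 17.
Check: |G/G'| = 68/17 = 4 is the order of the abelianisation.

Answer: 17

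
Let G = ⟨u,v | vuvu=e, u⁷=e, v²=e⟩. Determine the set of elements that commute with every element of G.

An element z ∈ Z(G) iff z commutes with every generator.
For example e is central: e·u = u = u·e; e·v = v = v·e.
Whereas u ∉ Z(G) since u·v = uv ≠ u⁶v = v·u.
Checking each of the 14 elements this way gives Z(G) = {e}, of order 1.

Answer: {e}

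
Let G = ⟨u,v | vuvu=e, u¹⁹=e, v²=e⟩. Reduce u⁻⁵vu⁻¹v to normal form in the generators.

Multiply left to right, reducing at each step:
  (u¹⁴) · v = u¹⁴v
  (u¹⁴v) · u⁻¹ = u¹⁵v
  (u¹⁵v) · v = u¹⁵

Answer: u¹⁵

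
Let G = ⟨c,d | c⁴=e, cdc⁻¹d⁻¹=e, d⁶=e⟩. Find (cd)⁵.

Compute successive powers of (cd), reducing at each step:
  (cd)²: (cd) · c = c²d;   (c²d) · d = c²d²
  (cd)³: (c²d²) · c = c³d²;   (c³d²) · d = c³d³
  (cd)⁴: (c³d³) · c = d³;   (d³) · d = d⁴
  (cd)⁵: (d⁴) · c = cd⁴;   (cd⁴) · d = cd⁵

Answer: cd⁵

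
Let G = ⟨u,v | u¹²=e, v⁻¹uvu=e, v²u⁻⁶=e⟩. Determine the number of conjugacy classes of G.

The conjugacy classes (representative and size) are:
  [e] (size 1), [u¹¹] (size 2), [u²] (size 2), [u⁹] (size 2), [u⁴] (size 2), [u⁵] (size 2), [u⁶] (size 1), [u²v] (size 6), [uv] (size 6).
Class equation: 1 + 2 + 2 + 2 + 2 + 2 + 1 + 6 + 6 = 24 = |G|. So G has 9 conjugacy classes.

Answer: 9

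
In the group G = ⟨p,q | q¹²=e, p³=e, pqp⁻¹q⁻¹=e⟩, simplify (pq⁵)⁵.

Compute successive powers of (pq⁵), reducing at each step:
  (pq⁵)²: (pq⁵) · p = p²q⁵;   (p²q⁵) · q⁵ = p²q¹⁰
  (pq⁵)³: (p²q¹⁰) · p = q¹⁰;   (q¹⁰) · q⁵ = q³
  (pq⁵)⁴: (q³) · p = pq³;   (pq³) · q⁵ = pq⁸
  (pq⁵)⁵: (pq⁸) · p = p²q⁸;   (p²q⁸) · q⁵ = p²q

Answer: p²q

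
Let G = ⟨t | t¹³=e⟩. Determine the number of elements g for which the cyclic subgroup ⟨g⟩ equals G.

G is cyclic of order 13. An element generates G iff its order is 13, and a cyclic group of order 13 has exactly φ(13) = 12 such elements.

Answer: 12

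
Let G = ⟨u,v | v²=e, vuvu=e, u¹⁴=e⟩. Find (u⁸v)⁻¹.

The order of (u⁸v) is 2 (smallest k with (u⁸v)ᵏ = e), so (u⁸v)⁻¹ = (u⁸v)¹ = u⁸v.
Check: (u⁸v) · (u⁸v) → (u⁸v) · u⁸ = v;   v · v = e, giving e as required.

Answer: u⁸v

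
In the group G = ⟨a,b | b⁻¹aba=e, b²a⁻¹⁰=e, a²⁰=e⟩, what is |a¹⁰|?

Compute successive powers until reaching e:
  (a¹⁰)¹ = a¹⁰, (a¹⁰)² = e.
The smallest positive k with (a¹⁰)ᵏ = e is 2.

Answer: 2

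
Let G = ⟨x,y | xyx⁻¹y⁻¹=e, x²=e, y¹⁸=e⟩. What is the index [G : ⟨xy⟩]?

First find ord(xy) by computing successive powers:
  (xy)¹ = xy, (xy)² = y², (xy)³ = xy³, (xy)⁴ = y⁴, (xy)⁵ = xy⁵, (xy)⁶ = y⁶, (xy)⁷ = xy⁷, (xy)⁸ = y⁸, (xy)⁹ = xy⁹, (xy)¹⁰ = y¹⁰, (xy)¹¹ = xy¹¹, (xy)¹² = y¹², (xy)¹³ = xy¹³, (xy)¹⁴ = y¹⁴, (xy)¹⁵ = xy¹⁵, (xy)¹⁶ = y¹⁶, (xy)¹⁷ = xy¹⁷, (xy)¹⁸ = e.
So |⟨xy⟩| = ord(xy) = 18. With |G| = 36, by Lagrange [G : ⟨xy⟩] = 36/18 = 2.

Answer: 2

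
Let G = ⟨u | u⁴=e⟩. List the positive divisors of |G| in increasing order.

|G| = 4 = 2². By Lagrange's theorem the order of any subgroup divides 4; the divisors of 4 are 1, 2, 4.

Answer: 1, 2, 4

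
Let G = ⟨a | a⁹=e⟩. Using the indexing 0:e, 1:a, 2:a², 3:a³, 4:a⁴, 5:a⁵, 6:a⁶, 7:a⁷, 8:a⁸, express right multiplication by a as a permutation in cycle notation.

(0 1 2 3 4 5 6 7 8)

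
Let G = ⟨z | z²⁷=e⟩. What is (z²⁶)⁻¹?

The order of (z²⁶) is 27 (smallest k with (z²⁶)ᵏ = e), so (z²⁶)⁻¹ = (z²⁶)²⁶ = z.
Check: (z²⁶) · z → (z²⁶) · z = e, giving e as required.

Answer: z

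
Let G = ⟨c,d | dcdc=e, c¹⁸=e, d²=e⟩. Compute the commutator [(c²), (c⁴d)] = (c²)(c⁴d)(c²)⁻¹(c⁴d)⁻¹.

[(c²), (c⁴d)] = (c²)·(c⁴d)·(c²)⁻¹·(c⁴d)⁻¹.
  (c²) · (c⁴d) = c⁶d
  (c⁶d) · (c¹⁶) = c⁸d
  (c⁸d) · (c⁴d) = c⁴

Answer: c⁴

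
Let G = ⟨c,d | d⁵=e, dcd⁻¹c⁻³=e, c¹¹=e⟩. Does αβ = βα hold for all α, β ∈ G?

c·d = cd but d·c = c³d, so c·d ≠ d·c and G is not abelian.

Answer: No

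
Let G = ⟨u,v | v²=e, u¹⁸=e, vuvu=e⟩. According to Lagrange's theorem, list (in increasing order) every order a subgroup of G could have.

|G| = 36 = 2² · 3². By Lagrange's theorem the order of any subgroup divides 36; the divisors of 36 are 1, 2, 3, 4, 6, 9, 12, 18, 36.

Answer: 1, 2, 3, 4, 6, 9, 12, 18, 36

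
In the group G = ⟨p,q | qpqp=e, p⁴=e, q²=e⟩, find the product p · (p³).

Compute p · (p³) by multiplying left to right and reducing via the relations at each step:
  p · p³ = e

Answer: e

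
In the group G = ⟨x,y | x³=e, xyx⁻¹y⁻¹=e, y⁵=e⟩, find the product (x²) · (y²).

Compute (x²) · (y²) by multiplying left to right and reducing via the relations at each step:
  (x²) · y² = x²y²

Answer: x²y²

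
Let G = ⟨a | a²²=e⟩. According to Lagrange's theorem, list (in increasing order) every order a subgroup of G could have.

|G| = 22 = 2 · 11. By Lagrange's theorem the order of any subgroup divides 22; the divisors of 22 are 1, 2, 11, 22.

Answer: 1, 2, 11, 22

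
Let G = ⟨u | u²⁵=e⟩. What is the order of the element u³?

Compute successive powers until reaching e:
  (u³)¹ = u³, (u³)² = u⁶, (u³)³ = u⁹, (u³)⁴ = u¹², (u³)⁵ = u¹⁵, (u³)⁶ = u¹⁸, (u³)⁷ = u²¹, (u³)⁸ = u²⁴, (u³)⁹ = u², (u³)¹⁰ = u⁵, (u³)¹¹ = u⁸, (u³)¹² = u¹¹, (u³)¹³ = u¹⁴, (u³)¹⁴ = u¹⁷, (u³)¹⁵ = u²⁰, (u³)¹⁶ = u²³, (u³)¹⁷ = u, (u³)¹⁸ = u⁴, (u³)¹⁹ = u⁷, (u³)²⁰ = u¹⁰, (u³)²¹ = u¹³, (u³)²² = u¹⁶, (u³)²³ = u¹⁹, (u³)²⁴ = u²², (u³)²⁵ = e.
The smallest positive k with (u³)ᵏ = e is 25.

Answer: 25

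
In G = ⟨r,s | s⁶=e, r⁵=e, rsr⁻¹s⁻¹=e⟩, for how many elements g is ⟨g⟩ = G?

G is cyclic of order 30. An element generates G iff its order is 30, and a cyclic group of order 30 has exactly φ(30) = 8 such elements.

Answer: 8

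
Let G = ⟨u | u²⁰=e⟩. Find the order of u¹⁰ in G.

Compute successive powers until reaching e:
  (u¹⁰)¹ = u¹⁰, (u¹⁰)² = e.
The smallest positive k with (u¹⁰)ᵏ = e is 2.

Answer: 2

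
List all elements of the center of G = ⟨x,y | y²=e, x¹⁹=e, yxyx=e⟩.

An element z ∈ Z(G) iff z commutes with every generator.
For example e is central: e·x = x = x·e; e·y = y = y·e.
Whereas x ∉ Z(G) since x·y = xy ≠ x¹⁸y = y·x.
Checking each of the 38 elements this way gives Z(G) = {e}, of order 1.

Answer: {e}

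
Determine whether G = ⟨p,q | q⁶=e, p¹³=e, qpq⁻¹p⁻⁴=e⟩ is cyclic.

Every cyclic group is abelian. But p·q = pq while q·p = p⁴q, so p·q ≠ q·p and G is not abelian. Hence G is not cyclic.

Answer: No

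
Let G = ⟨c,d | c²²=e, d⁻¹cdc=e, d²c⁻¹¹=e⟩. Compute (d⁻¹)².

Compute successive powers of (d⁻¹), reducing at each step:
  (d⁻¹)²: (d⁻¹) · d⁻¹ = c¹¹

Answer: c¹¹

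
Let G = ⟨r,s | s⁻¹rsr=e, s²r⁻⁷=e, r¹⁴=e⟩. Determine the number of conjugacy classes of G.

The conjugacy classes (representative and size) are:
  [e] (size 1), [r¹³] (size 2), [r¹²] (size 2), [r¹¹] (size 2), [r⁴] (size 2), [r⁵] (size 2), [r⁸] (size 2), [r⁷] (size 1), [r⁵s⁻¹] (size 7), [r⁵s] (size 7).
Class equation: 1 + 2 + 2 + 2 + 2 + 2 + 2 + 1 + 7 + 7 = 28 = |G|. So G has 10 conjugacy classes.

Answer: 10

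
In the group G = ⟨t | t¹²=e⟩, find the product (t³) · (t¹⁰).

Compute (t³) · (t¹⁰) by multiplying left to right and reducing via the relations at each step:
  (t³) · t¹⁰ = t

Answer: t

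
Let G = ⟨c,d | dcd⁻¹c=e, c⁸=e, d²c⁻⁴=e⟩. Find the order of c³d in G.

Compute successive powers until reaching e:
  (c³d)¹ = c³d, (c³d)² = c⁴, (c³d)³ = c³d⁻¹, (c³d)⁴ = e.
The smallest positive k with (c³d)ᵏ = e is 4.

Answer: 4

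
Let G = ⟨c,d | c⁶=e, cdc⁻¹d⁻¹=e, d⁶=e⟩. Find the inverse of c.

The order of c is 6 (smallest k with cᵏ = e), so c⁻¹ = c⁵ = c⁵.
Check: c · (c⁵) → c · c⁵ = e, giving e as required.

Answer: c⁵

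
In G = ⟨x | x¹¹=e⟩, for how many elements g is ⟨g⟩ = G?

G is cyclic of order 11. An element generates G iff its order is 11, and a cyclic group of order 11 has exactly φ(11) = 10 such elements.

Answer: 10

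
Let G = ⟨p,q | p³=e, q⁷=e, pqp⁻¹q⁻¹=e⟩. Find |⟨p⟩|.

|⟨p⟩| equals the order of p. Compute successive powers until reaching e:
  p¹ = p, p² = p², p³ = e.
The smallest positive k with pᵏ = e is 3, so |⟨p⟩| = 3.

Answer: 3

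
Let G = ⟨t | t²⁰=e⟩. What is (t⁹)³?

Compute successive powers of (t⁹), reducing at each step:
  (t⁹)²: (t⁹) · t⁹ = t¹⁸
  (t⁹)³: (t¹⁸) · t⁹ = t⁷

Answer: t⁷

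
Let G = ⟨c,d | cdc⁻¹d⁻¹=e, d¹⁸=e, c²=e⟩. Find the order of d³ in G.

Compute successive powers until reaching e:
  (d³)¹ = d³, (d³)² = d⁶, (d³)³ = d⁹, (d³)⁴ = d¹², (d³)⁵ = d¹⁵, (d³)⁶ = e.
The smallest positive k with (d³)ᵏ = e is 6.

Answer: 6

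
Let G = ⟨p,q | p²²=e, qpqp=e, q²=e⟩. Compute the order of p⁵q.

Compute successive powers until reaching e:
  (p⁵q)¹ = p⁵q, (p⁵q)² = e.
The smallest positive k with (p⁵q)ᵏ = e is 2.

Answer: 2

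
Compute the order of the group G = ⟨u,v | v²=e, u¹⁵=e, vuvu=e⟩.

Enumerate words in the generators, reducing via the relations: the distinct elements are
  {e, u, v, uv, u², u³, u⁴, u⁵, u⁶, u⁷, u⁸, u⁹, u²v, u³v, u¹², u¹³, u¹¹, u¹⁰, u¹⁴, u⁴v, u⁵v, u⁶v, u⁷v, u⁸v, u⁹v, u¹²v, u¹³v, u¹¹v, u¹⁰v, u¹⁴v}.
No further products give new elements, so |G| = 30.

Answer: 30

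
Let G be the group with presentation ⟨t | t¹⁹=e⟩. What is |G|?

G is generated by a single element, so G is cyclic. The relator gives t¹⁹ = e and no smaller power is forced to be e, so the 19 powers {e, t, t², t³, t⁴, t⁵, t⁶, t⁷, t⁸, t⁹, t¹², t¹³, t¹¹, t¹⁰, t¹⁴, t¹⁵, t¹⁶, t¹⁷, t¹⁸} are distinct. Hence |G| = 19.

Answer: 19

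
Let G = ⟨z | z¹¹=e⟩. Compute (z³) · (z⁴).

Compute (z³) · (z⁴) by multiplying left to right and reducing via the relations at each step:
  (z³) · z⁴ = z⁷

Answer: z⁷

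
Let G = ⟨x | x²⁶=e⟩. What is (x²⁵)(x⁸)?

Compute (x²⁵) · (x⁸) by multiplying left to right and reducing via the relations at each step:
  (x²⁵) · x⁸ = x⁷

Answer: x⁷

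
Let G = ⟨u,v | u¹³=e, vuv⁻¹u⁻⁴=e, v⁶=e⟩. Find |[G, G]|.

G' = [G, G] is generated by all commutators. The generator-pair commutators are: [u, v] = u¹⁰.
The subgroup they normally generate is {e, u, u², u³, u⁴, u⁵, u⁶, u⁷, u⁸, u⁹, u¹⁰, u¹¹, u¹²}, of order 13.
Check: |G/G'| = 78/13 = 6 is the order of the abelianisation.

Answer: 13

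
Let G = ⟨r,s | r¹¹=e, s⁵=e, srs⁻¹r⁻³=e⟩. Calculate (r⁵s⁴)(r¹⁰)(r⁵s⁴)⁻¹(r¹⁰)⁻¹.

[(r⁵s⁴), (r¹⁰)] = (r⁵s⁴)·(r¹⁰)·(r⁵s⁴)⁻¹·(r¹⁰)⁻¹.
  (r⁵s⁴) · (r¹⁰) = rs⁴
  (rs⁴) · (r⁷s) = r⁷
  (r⁷) · r = r⁸

Answer: r⁸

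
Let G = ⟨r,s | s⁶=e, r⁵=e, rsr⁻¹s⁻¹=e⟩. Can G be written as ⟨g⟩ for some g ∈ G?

|G| = 30. The element rs has order 30 (its powers give 30 distinct elements), so ⟨rs⟩ = G and G is cyclic.

Answer: Yes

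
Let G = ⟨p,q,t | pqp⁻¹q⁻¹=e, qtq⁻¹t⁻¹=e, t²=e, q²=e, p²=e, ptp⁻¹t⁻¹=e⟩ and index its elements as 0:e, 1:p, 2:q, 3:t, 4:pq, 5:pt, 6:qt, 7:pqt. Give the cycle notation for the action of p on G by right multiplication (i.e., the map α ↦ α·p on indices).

(0 1)(2 4)(3 5)(6 7)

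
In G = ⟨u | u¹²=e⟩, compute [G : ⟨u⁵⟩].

First find ord(u⁵) by computing successive powers:
  (u⁵)¹ = u⁵, (u⁵)² = u¹⁰, (u⁵)³ = u³, (u⁵)⁴ = u⁸, (u⁵)⁵ = u, (u⁵)⁶ = u⁶, (u⁵)⁷ = u¹¹, (u⁵)⁸ = u⁴, (u⁵)⁹ = u⁹, (u⁵)¹⁰ = u², (u⁵)¹¹ = u⁷, (u⁵)¹² = e.
So |⟨u⁵⟩| = ord(u⁵) = 12. With |G| = 12, by Lagrange [G : ⟨u⁵⟩] = 12/12 = 1.

Answer: 1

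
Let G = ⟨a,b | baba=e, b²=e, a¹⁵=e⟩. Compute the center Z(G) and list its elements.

An element z ∈ Z(G) iff z commutes with every generator.
For example e is central: e·a = a = a·e; e·b = b = b·e.
Whereas a ∉ Z(G) since a·b = ab ≠ a¹⁴b = b·a.
Checking each of the 30 elements this way gives Z(G) = {e}, of order 1.

Answer: {e}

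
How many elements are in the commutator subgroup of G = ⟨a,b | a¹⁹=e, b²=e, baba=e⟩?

G' = [G, G] is generated by all commutators. The generator-pair commutators are: [a, b] = a².
The subgroup they normally generate is {e, a, a², a³, a⁴, a⁵, a⁶, a⁷, a⁸, a⁹, a¹⁰, a¹¹, a¹², a¹³, a¹⁴, a¹⁵, a¹⁶, a¹⁷, a¹⁸}, of order 19.
Check: |G/G'| = 38/19 = 2 is the order of the abelianisation.

Answer: 19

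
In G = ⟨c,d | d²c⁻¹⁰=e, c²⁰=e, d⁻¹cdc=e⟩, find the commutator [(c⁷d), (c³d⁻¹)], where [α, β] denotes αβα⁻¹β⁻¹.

[(c⁷d), (c³d⁻¹)] = (c⁷d)·(c³d⁻¹)·(c⁷d)⁻¹·(c³d⁻¹)⁻¹.
  (c⁷d) · (c³d⁻¹) = c⁴
  (c⁴) · (c⁷d⁻¹) = cd
  (cd) · (c³d) = c⁸

Answer: c⁸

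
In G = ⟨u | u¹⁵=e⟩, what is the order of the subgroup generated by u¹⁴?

|⟨u¹⁴⟩| equals the order of u¹⁴. Compute successive powers until reaching e:
  (u¹⁴)¹ = u¹⁴, (u¹⁴)² = u¹³, (u¹⁴)³ = u¹², (u¹⁴)⁴ = u¹¹, (u¹⁴)⁵ = u¹⁰, (u¹⁴)⁶ = u⁹, (u¹⁴)⁷ = u⁸, (u¹⁴)⁸ = u⁷, (u¹⁴)⁹ = u⁶, (u¹⁴)¹⁰ = u⁵, (u¹⁴)¹¹ = u⁴, (u¹⁴)¹² = u³, (u¹⁴)¹³ = u², (u¹⁴)¹⁴ = u, (u¹⁴)¹⁵ = e.
The smallest positive k with (u¹⁴)ᵏ = e is 15, so |⟨u¹⁴⟩| = 15.

Answer: 15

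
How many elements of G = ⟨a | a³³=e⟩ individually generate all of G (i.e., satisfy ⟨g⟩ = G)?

G is cyclic of order 33. An element generates G iff its order is 33, and a cyclic group of order 33 has exactly φ(33) = 20 such elements.

Answer: 20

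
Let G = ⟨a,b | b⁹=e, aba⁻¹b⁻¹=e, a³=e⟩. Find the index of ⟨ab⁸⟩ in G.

First find ord(ab⁸) by computing successive powers:
  (ab⁸)¹ = ab⁸, (ab⁸)² = a²b⁷, (ab⁸)³ = b⁶, (ab⁸)⁴ = ab⁵, (ab⁸)⁵ = a²b⁴, (ab⁸)⁶ = b³, (ab⁸)⁷ = ab², (ab⁸)⁸ = a²b, (ab⁸)⁹ = e.
So |⟨ab⁸⟩| = ord(ab⁸) = 9. With |G| = 27, by Lagrange [G : ⟨ab⁸⟩] = 27/9 = 3.

Answer: 3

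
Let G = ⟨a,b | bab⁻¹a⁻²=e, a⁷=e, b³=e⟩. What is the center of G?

An element z ∈ Z(G) iff z commutes with every generator.
For example e is central: e·a = a = a·e; e·b = b = b·e.
Whereas a ∉ Z(G) since a·b = ab ≠ a²b = b·a.
Checking each of the 21 elements this way gives Z(G) = {e}, of order 1.

Answer: {e}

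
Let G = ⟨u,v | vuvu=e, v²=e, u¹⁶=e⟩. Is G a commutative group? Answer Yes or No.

u·v = uv but v·u = u¹⁵v, so u·v ≠ v·u and G is not abelian.

Answer: No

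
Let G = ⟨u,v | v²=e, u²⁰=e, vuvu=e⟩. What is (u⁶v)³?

Compute successive powers of (u⁶v), reducing at each step:
  (u⁶v)²: (u⁶v) · u⁶ = v;   v · v = e
  (u⁶v)³: e · u⁶ = u⁶;   (u⁶) · v = u⁶v

Answer: u⁶v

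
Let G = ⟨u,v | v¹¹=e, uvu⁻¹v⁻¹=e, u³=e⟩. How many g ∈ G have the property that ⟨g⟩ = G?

G is cyclic of order 33. An element generates G iff its order is 33, and a cyclic group of order 33 has exactly φ(33) = 20 such elements.

Answer: 20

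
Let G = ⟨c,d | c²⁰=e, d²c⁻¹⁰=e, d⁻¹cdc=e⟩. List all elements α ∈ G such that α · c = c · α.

⟨c⟩ ⊆ C_G(c) since powers of c commute with c; so |C_G(c)| ≥ |⟨c⟩| = 20.
By orbit–stabilizer, |C_G(c)| = |G| / |conj. class of c| = 40 / 2 = 20.
The 20 elements commuting with c are {e, c, c², c³, c⁴, c⁵, c⁶, c⁷, c⁸, c⁹, c¹⁰, c¹¹, c¹², c¹³, c¹⁴, c¹⁵, c¹⁶, c¹⁷, c¹⁸, c¹⁹}.

Answer: {e, c, c², c³, c⁴, c⁵, c⁶, c⁷, c⁸, c⁹, c¹⁰, c¹¹, c¹², c¹³, c¹⁴, c¹⁵, c¹⁶, c¹⁷, c¹⁸, c¹⁹}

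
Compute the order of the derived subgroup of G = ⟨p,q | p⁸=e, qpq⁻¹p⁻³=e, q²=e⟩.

G' = [G, G] is generated by all commutators. The generator-pair commutators are: [p, q] = p⁶.
The subgroup they normally generate is {e, p², p⁴, p⁶}, of order 4.
Check: |G/G'| = 16/4 = 4 is the order of the abelianisation.

Answer: 4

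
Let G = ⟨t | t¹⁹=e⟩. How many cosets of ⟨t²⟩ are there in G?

First find ord(t²) by computing successive powers:
  (t²)¹ = t², (t²)² = t⁴, (t²)³ = t⁶, (t²)⁴ = t⁸, (t²)⁵ = t¹⁰, (t²)⁶ = t¹², (t²)⁷ = t¹⁴, (t²)⁸ = t¹⁶, (t²)⁹ = t¹⁸, (t²)¹⁰ = t, (t²)¹¹ = t³, (t²)¹² = t⁵, (t²)¹³ = t⁷, (t²)¹⁴ = t⁹, (t²)¹⁵ = t¹¹, (t²)¹⁶ = t¹³, (t²)¹⁷ = t¹⁵, (t²)¹⁸ = t¹⁷, (t²)¹⁹ = e.
So |⟨t²⟩| = ord(t²) = 19. With |G| = 19, by Lagrange [G : ⟨t²⟩] = 19/19 = 1.

Answer: 1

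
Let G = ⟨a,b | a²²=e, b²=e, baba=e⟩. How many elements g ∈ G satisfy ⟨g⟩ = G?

⟨g⟩ = G would require ord(g) = |G| = 44, but the maximum element order in G is 22 < 44. So G is not cyclic and no single element generates it: the count is 0.

Answer: 0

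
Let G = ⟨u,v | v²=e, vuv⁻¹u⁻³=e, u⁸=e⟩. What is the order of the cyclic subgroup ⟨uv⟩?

|⟨uv⟩| equals the order of uv. Compute successive powers until reaching e:
  (uv)¹ = uv, (uv)² = u⁴, (uv)³ = u⁵v, (uv)⁴ = e.
The smallest positive k with (uv)ᵏ = e is 4, so |⟨uv⟩| = 4.

Answer: 4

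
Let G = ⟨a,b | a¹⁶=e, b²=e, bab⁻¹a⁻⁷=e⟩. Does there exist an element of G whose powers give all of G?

Every cyclic group is abelian. But a·b = ab while b·a = a⁷b, so a·b ≠ b·a and G is not abelian. Hence G is not cyclic.

Answer: No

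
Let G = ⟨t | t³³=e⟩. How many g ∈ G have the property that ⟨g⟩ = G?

G is cyclic of order 33. An element generates G iff its order is 33, and a cyclic group of order 33 has exactly φ(33) = 20 such elements.

Answer: 20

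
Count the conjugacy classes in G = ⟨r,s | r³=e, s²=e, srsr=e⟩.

The conjugacy classes (representative and size) are:
  [e] (size 1), [r] (size 2), [rs] (size 3).
Class equation: 1 + 2 + 3 = 6 = |G|. So G has 3 conjugacy classes.

Answer: 3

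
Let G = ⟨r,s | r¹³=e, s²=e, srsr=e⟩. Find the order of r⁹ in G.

Compute successive powers until reaching e:
  (r⁹)¹ = r⁹, (r⁹)² = r⁵, (r⁹)³ = r, (r⁹)⁴ = r¹⁰, (r⁹)⁵ = r⁶, (r⁹)⁶ = r², (r⁹)⁷ = r¹¹, (r⁹)⁸ = r⁷, (r⁹)⁹ = r³, (r⁹)¹⁰ = r¹², (r⁹)¹¹ = r⁸, (r⁹)¹² = r⁴, (r⁹)¹³ = e.
The smallest positive k with (r⁹)ᵏ = e is 13.

Answer: 13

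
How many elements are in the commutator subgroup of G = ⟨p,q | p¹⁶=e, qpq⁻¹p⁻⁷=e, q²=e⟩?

G' = [G, G] is generated by all commutators. The generator-pair commutators are: [p, q] = p¹⁰.
The subgroup they normally generate is {e, p², p⁴, p⁶, p⁸, p¹⁰, p¹², p¹⁴}, of order 8.
Check: |G/G'| = 32/8 = 4 is the order of the abelianisation.

Answer: 8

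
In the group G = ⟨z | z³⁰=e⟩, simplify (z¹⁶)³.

Compute successive powers of (z¹⁶), reducing at each step:
  (z¹⁶)²: (z¹⁶) · z¹⁶ = z²
  (z¹⁶)³: (z²) · z¹⁶ = z¹⁸

Answer: z¹⁸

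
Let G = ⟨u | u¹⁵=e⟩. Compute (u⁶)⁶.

Compute successive powers of (u⁶), reducing at each step:
  (u⁶)²: (u⁶) · u⁶ = u¹²
  (u⁶)³: (u¹²) · u⁶ = u³
  (u⁶)⁴: (u³) · u⁶ = u⁹
  (u⁶)⁵: (u⁹) · u⁶ = e
  (u⁶)⁶: e · u⁶ = u⁶

Answer: u⁶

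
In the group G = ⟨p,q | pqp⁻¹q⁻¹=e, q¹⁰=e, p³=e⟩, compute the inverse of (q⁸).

The order of (q⁸) is 5 (smallest k with (q⁸)ᵏ = e), so (q⁸)⁻¹ = (q⁸)⁴ = q².
Check: (q⁸) · (q²) → (q⁸) · q² = e, giving e as required.

Answer: q²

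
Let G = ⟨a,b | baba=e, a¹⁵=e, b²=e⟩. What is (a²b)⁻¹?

The order of (a²b) is 2 (smallest k with (a²b)ᵏ = e), so (a²b)⁻¹ = (a²b)¹ = a²b.
Check: (a²b) · (a²b) → (a²b) · a² = b;   b · b = e, giving e as required.

Answer: a²b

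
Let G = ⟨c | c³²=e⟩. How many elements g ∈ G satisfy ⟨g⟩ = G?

G is cyclic of order 32. An element generates G iff its order is 32, and a cyclic group of order 32 has exactly φ(32) = 16 such elements.

Answer: 16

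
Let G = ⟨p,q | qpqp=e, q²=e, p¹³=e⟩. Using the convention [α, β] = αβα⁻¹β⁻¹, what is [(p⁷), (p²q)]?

[(p⁷), (p²q)] = (p⁷)·(p²q)·(p⁷)⁻¹·(p²q)⁻¹.
  (p⁷) · (p²q) = p⁹q
  (p⁹q) · (p⁶) = p³q
  (p³q) · (p²q) = p

Answer: p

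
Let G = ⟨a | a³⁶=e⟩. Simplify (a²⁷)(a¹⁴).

Compute (a²⁷) · (a¹⁴) by multiplying left to right and reducing via the relations at each step:
  (a²⁷) · a¹⁴ = a⁵

Answer: a⁵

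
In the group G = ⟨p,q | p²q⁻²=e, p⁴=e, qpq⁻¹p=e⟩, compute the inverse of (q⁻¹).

The order of (q⁻¹) is 4 (smallest k with (q⁻¹)ᵏ = e), so (q⁻¹)⁻¹ = (q⁻¹)³ = q.
Check: (q⁻¹) · q → (q⁻¹) · q = e, giving e as required.

Answer: q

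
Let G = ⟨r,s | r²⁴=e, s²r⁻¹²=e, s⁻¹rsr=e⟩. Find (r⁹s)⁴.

Compute successive powers of (r⁹s), reducing at each step:
  (r⁹s)²: (r⁹s) · r⁹ = s;   s · s = r¹²
  (r⁹s)³: (r¹²) · r⁹ = r²¹;   (r²¹) · s = r⁹s⁻¹
  (r⁹s)⁴: (r⁹s⁻¹) · r⁹ = s⁻¹;   (s⁻¹) · s = e

Answer: e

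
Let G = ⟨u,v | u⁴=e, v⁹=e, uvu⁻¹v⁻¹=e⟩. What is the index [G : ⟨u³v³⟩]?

First find ord(u³v³) by computing successive powers:
  (u³v³)¹ = u³v³, (u³v³)² = u²v⁶, (u³v³)³ = u, (u³v³)⁴ = v³, (u³v³)⁵ = u³v⁶, (u³v³)⁶ = u², (u³v³)⁷ = uv³, (u³v³)⁸ = v⁶, (u³v³)⁹ = u³, (u³v³)¹⁰ = u²v³, (u³v³)¹¹ = uv⁶, (u³v³)¹² = e.
So |⟨u³v³⟩| = ord(u³v³) = 12. With |G| = 36, by Lagrange [G : ⟨u³v³⟩] = 36/12 = 3.

Answer: 3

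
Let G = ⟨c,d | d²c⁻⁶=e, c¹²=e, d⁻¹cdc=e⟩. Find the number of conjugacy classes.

The conjugacy classes (representative and size) are:
  [e] (size 1), [c¹¹] (size 2), [c²] (size 2), [c⁹] (size 2), [c⁴] (size 2), [c⁵] (size 2), [c⁶] (size 1), [c²d] (size 6), [cd] (size 6).
Class equation: 1 + 2 + 2 + 2 + 2 + 2 + 1 + 6 + 6 = 24 = |G|. So G has 9 conjugacy classes.

Answer: 9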